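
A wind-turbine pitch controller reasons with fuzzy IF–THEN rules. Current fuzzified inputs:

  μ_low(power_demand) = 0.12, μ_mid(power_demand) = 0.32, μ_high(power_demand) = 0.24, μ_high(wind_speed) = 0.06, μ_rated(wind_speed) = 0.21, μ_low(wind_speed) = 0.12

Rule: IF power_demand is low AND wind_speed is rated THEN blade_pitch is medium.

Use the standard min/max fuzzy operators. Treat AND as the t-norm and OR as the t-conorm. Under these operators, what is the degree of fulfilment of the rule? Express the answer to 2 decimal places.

firing strength: low=0.12, rated=0.21; AND[min(a, b)] → w = 0.12

0.12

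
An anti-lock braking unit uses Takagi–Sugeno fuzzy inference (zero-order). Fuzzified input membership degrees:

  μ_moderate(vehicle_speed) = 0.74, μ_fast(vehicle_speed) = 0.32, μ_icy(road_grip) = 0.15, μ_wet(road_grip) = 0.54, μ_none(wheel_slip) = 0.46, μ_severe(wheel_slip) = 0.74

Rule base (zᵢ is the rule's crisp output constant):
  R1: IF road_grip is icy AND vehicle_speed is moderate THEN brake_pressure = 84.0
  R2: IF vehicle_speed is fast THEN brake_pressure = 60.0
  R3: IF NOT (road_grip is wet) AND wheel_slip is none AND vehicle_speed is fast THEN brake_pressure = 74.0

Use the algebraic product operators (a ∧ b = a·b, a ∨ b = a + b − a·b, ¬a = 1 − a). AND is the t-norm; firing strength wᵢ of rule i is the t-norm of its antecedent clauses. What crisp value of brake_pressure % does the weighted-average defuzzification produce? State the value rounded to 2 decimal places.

R1 (z=84.0): icy=0.15, moderate=0.74; AND[a·b] → w = 0.1110
R2 (z=60.0): fast=0.32 → w = 0.3200
R3 (z=74.0): ¬wet=1−0.54=0.46, none=0.46, fast=0.32; AND[a·b] → w = 0.0677
Weighted average = (0.1110·84.0 + 0.3200·60.0 + 0.0677·74.0) / (0.1110 + 0.3200 + 0.0677)
  = 33.5347 / 0.4987 = 67.24

67.24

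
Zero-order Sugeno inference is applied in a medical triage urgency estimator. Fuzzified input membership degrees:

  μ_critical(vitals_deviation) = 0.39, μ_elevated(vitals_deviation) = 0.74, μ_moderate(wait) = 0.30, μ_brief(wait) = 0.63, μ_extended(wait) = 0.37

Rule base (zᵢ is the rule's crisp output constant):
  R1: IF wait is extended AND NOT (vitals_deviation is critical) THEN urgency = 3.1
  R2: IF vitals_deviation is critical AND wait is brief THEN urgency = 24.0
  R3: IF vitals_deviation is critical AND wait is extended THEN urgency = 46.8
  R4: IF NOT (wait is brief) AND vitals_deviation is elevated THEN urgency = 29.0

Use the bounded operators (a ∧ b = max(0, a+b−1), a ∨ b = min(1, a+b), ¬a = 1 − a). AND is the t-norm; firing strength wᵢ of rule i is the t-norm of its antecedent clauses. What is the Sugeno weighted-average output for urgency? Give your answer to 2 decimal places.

28.23

R1 (z=3.1): extended=0.37, ¬critical=1−0.39=0.61; AND[max(0, a+b−1)] → w = 0.00
R2 (z=24.0): critical=0.39, brief=0.63; AND[max(0, a+b−1)] → w = 0.02
R3 (z=46.8): critical=0.39, extended=0.37; AND[max(0, a+b−1)] → w = 0.00
R4 (z=29.0): ¬brief=1−0.63=0.37, elevated=0.74; AND[max(0, a+b−1)] → w = 0.11
Weighted average = (0.00·3.1 + 0.02·24.0 + 0.00·46.8 + 0.11·29.0) / (0.00 + 0.02 + 0.00 + 0.11)
  = 3.6700 / 0.1300 = 28.23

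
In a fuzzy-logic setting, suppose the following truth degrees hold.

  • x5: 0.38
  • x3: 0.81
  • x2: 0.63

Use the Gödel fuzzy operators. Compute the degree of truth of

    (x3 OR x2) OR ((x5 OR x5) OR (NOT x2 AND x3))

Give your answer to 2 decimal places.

x3 OR x2 = max(a, b) on (0.81, 0.63) = 0.81
x5 OR x5 = max(a, b) on (0.38, 0.38) = 0.38
NOT x2 = 1 − 0.63 = 0.37
NOT x2 AND x3 = min(a, b) on (0.37, 0.81) = 0.37
(x5 OR x5) OR (NOT x2 AND x3) = max(a, b) on (0.38, 0.37) = 0.38
(x3 OR x2) OR ((x5 OR x5) OR (NOT x2 AND x3)) = max(a, b) on (0.81, 0.38) = 0.81

0.81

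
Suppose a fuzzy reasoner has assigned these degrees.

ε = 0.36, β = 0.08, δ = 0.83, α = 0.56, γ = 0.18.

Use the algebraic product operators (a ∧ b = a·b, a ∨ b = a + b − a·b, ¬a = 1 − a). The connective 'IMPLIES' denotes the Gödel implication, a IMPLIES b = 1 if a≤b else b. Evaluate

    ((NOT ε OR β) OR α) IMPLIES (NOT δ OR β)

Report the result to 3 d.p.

NOT ε = 1 − 0.3600 = 0.6400
NOT ε OR β = a + b − a·b on (0.6400, 0.0800) = 0.6688
(NOT ε OR β) OR α = a + b − a·b on (0.6688, 0.5600) = 0.8543
NOT δ = 1 − 0.8300 = 0.1700
NOT δ OR β = a + b − a·b on (0.1700, 0.0800) = 0.2364
((NOT ε OR β) OR α) IMPLIES (NOT δ OR β)  [Gödel: 1 if a≤b else b] with a=0.8543, b=0.2364 → 0.2364

0.236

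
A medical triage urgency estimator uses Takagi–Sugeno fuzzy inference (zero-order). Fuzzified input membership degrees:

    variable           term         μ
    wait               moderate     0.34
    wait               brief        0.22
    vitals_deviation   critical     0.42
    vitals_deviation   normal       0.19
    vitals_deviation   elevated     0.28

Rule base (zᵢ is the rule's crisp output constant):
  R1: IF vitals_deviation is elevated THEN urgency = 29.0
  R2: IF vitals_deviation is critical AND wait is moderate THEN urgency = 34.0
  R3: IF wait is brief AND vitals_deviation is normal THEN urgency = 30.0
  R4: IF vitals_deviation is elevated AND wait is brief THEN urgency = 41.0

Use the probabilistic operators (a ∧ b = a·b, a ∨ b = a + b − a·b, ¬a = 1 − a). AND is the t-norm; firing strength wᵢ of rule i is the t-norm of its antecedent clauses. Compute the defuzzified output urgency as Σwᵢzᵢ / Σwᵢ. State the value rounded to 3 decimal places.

31.841

R1 (z=29.0): elevated=0.28 → w = 0.2800
R2 (z=34.0): critical=0.42, moderate=0.34; AND[a·b] → w = 0.1428
R3 (z=30.0): brief=0.22, normal=0.19; AND[a·b] → w = 0.0418
R4 (z=41.0): elevated=0.28, brief=0.22; AND[a·b] → w = 0.0616
Weighted average = (0.2800·29.0 + 0.1428·34.0 + 0.0418·30.0 + 0.0616·41.0) / (0.2800 + 0.1428 + 0.0418 + 0.0616)
  = 16.7548 / 0.5262 = 31.841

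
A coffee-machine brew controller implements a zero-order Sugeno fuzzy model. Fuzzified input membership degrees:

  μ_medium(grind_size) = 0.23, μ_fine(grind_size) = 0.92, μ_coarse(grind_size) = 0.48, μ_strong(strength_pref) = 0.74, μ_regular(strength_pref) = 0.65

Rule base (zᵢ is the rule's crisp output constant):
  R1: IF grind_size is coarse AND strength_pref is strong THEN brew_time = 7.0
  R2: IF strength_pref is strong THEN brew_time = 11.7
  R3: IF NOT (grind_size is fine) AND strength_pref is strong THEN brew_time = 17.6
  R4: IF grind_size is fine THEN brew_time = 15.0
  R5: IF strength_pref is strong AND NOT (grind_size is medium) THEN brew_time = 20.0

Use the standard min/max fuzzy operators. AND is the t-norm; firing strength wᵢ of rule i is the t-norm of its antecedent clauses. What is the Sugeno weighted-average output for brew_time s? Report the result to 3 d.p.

R1 (z=7.0): coarse=0.48, strong=0.74; AND[min(a, b)] → w = 0.48
R2 (z=11.7): strong=0.74 → w = 0.74
R3 (z=17.6): ¬fine=1−0.92=0.08, strong=0.74; AND[min(a, b)] → w = 0.08
R4 (z=15.0): fine=0.92 → w = 0.92
R5 (z=20.0): strong=0.74, ¬medium=1−0.23=0.77; AND[min(a, b)] → w = 0.74
Weighted average = (0.48·7.0 + 0.74·11.7 + 0.08·17.6 + 0.92·15.0 + 0.74·20.0) / (0.48 + 0.74 + 0.08 + 0.92 + 0.74)
  = 42.0260 / 2.9600 = 14.198

14.198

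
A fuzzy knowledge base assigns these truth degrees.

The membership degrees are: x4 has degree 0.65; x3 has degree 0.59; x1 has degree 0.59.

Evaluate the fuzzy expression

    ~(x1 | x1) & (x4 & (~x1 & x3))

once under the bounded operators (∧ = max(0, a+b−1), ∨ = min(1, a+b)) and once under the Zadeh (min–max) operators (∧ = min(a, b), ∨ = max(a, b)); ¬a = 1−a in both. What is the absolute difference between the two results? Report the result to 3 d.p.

Under bounded:
  x1 | x1 = min(1, a+b) on (0.59, 0.59) = 1.00
  ~(x1 | x1) = 1 − 1.00 = 0.00
  ~x1 = 1 − 0.59 = 0.41
  ~x1 & x3 = max(0, a+b−1) on (0.41, 0.59) = 0.00
  x4 & (~x1 & x3) = max(0, a+b−1) on (0.65, 0.00) = 0.00
  ~(x1 | x1) & (x4 & (~x1 & x3)) = max(0, a+b−1) on (0.00, 0.00) = 0.00
  → value = 0.0000
Under Zadeh (min–max):
  x1 | x1 = max(a, b) on (0.59, 0.59) = 0.59
  ~(x1 | x1) = 1 − 0.59 = 0.41
  ~x1 = 1 − 0.59 = 0.41
  ~x1 & x3 = min(a, b) on (0.41, 0.59) = 0.41
  x4 & (~x1 & x3) = min(a, b) on (0.65, 0.41) = 0.41
  ~(x1 | x1) & (x4 & (~x1 & x3)) = min(a, b) on (0.41, 0.41) = 0.41
  → value = 0.4100
|0.0000 − 0.4100| = 0.410

0.410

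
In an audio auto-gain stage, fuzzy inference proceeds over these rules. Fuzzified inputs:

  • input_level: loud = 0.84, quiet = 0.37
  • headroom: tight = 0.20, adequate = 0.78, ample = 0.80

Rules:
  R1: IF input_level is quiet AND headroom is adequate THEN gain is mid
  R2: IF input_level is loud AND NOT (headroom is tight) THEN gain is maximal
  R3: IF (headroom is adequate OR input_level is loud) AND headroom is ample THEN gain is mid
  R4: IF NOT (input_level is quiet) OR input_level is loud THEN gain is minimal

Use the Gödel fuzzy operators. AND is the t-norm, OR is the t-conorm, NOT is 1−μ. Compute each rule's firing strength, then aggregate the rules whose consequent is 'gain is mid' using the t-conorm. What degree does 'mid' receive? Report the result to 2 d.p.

R1: quiet=0.37, adequate=0.78; AND[min(a, b)] → w = 0.37
R2: loud=0.84, ¬tight=1−0.20=0.80; AND[min(a, b)] → w = 0.80
R3: (adequate=0.78 OR loud=0.84) = 0.84; AND[min(a, b)] with ample=0.80 → w = 0.80
R4: ¬quiet=1−0.37=0.63, loud=0.84; OR[max(a, b)] → w = 0.84
Rules with consequent 'mid': {R1, R3} → strengths 0.37, 0.80
Aggregate via t-conorm [max(a, b)]: 0.80

0.80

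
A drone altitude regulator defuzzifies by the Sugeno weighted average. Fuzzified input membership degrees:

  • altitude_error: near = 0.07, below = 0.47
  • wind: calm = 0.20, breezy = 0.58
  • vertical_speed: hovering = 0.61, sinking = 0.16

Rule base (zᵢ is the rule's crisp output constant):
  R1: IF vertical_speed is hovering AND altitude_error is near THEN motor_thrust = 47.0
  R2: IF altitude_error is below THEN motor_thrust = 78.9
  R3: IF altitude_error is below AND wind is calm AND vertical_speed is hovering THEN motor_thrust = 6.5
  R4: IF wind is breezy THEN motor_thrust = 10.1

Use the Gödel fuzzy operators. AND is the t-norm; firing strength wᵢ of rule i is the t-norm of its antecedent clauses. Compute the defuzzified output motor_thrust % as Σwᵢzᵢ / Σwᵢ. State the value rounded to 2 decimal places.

36.01

R1 (z=47.0): hovering=0.61, near=0.07; AND[min(a, b)] → w = 0.07
R2 (z=78.9): below=0.47 → w = 0.47
R3 (z=6.5): below=0.47, calm=0.20, hovering=0.61; AND[min(a, b)] → w = 0.20
R4 (z=10.1): breezy=0.58 → w = 0.58
Weighted average = (0.07·47.0 + 0.47·78.9 + 0.20·6.5 + 0.58·10.1) / (0.07 + 0.47 + 0.20 + 0.58)
  = 47.5310 / 1.3200 = 36.01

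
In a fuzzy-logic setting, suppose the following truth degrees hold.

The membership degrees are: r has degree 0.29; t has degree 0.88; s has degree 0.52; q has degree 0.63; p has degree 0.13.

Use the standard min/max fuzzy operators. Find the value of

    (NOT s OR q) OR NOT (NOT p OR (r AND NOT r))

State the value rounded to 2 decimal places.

0.63

NOT s = 1 − 0.52 = 0.48
NOT s OR q = max(a, b) on (0.48, 0.63) = 0.63
NOT p = 1 − 0.13 = 0.87
NOT r = 1 − 0.29 = 0.71
r AND NOT r = min(a, b) on (0.29, 0.71) = 0.29
NOT p OR (r AND NOT r) = max(a, b) on (0.87, 0.29) = 0.87
NOT (NOT p OR (r AND NOT r)) = 1 − 0.87 = 0.13
(NOT s OR q) OR NOT (NOT p OR (r AND NOT r)) = max(a, b) on (0.63, 0.13) = 0.63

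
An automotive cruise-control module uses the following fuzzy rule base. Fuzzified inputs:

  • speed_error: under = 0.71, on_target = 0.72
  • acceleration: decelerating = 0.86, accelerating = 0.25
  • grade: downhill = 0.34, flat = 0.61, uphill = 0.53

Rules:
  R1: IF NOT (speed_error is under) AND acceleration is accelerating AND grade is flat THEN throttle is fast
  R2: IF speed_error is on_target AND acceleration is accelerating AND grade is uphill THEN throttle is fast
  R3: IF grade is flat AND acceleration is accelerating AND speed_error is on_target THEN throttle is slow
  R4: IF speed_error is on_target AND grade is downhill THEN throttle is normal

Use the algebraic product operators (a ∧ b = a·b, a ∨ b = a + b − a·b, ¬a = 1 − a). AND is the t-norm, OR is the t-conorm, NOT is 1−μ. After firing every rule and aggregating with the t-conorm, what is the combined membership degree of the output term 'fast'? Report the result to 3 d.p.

R1: ¬under=1−0.71=0.29, accelerating=0.25, flat=0.61; AND[a·b] → w = 0.0442
R2: on_target=0.72, accelerating=0.25, uphill=0.53; AND[a·b] → w = 0.0954
R3: flat=0.61, accelerating=0.25, on_target=0.72; AND[a·b] → w = 0.1098
R4: on_target=0.72, downhill=0.34; AND[a·b] → w = 0.2448
Rules with consequent 'fast': {R1, R2} → strengths 0.0442, 0.0954
Aggregate via t-conorm [a + b − a·b]: 0.1354

0.135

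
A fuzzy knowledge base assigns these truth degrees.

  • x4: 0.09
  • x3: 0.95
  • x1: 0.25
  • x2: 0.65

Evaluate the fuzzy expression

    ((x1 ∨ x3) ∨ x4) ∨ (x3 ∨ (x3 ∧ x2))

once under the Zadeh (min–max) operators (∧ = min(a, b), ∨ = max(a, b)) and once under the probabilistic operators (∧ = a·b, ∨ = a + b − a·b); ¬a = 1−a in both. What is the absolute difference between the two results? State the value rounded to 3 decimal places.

Under Zadeh (min–max):
  x1 ∨ x3 = max(a, b) on (0.25, 0.95) = 0.95
  (x1 ∨ x3) ∨ x4 = max(a, b) on (0.95, 0.09) = 0.95
  x3 ∧ x2 = min(a, b) on (0.95, 0.65) = 0.65
  x3 ∨ (x3 ∧ x2) = max(a, b) on (0.95, 0.65) = 0.95
  ((x1 ∨ x3) ∨ x4) ∨ (x3 ∨ (x3 ∧ x2)) = max(a, b) on (0.95, 0.95) = 0.95
  → value = 0.9500
Under probabilistic:
  x1 ∨ x3 = a + b − a·b on (0.2500, 0.9500) = 0.9625
  (x1 ∨ x3) ∨ x4 = a + b − a·b on (0.9625, 0.0900) = 0.9659
  x3 ∧ x2 = a·b on (0.9500, 0.6500) = 0.6175
  x3 ∨ (x3 ∧ x2) = a + b − a·b on (0.9500, 0.6175) = 0.9809
  ((x1 ∨ x3) ∨ x4) ∨ (x3 ∨ (x3 ∧ x2)) = a + b − a·b on (0.9659, 0.9809) = 0.9993
  → value = 0.9993
|0.9500 − 0.9993| = 0.049

0.049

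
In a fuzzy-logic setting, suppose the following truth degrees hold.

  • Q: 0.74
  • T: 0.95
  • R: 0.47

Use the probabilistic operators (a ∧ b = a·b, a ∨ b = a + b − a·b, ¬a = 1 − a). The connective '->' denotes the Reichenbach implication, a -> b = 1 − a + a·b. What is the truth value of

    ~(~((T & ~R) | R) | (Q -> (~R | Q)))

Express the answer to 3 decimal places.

0.067

~R = 1 − 0.4700 = 0.5300
T & ~R = a·b on (0.9500, 0.5300) = 0.5035
(T & ~R) | R = a + b − a·b on (0.5035, 0.4700) = 0.7369
~((T & ~R) | R) = 1 − 0.7369 = 0.2631
~R = 1 − 0.4700 = 0.5300
~R | Q = a + b − a·b on (0.5300, 0.7400) = 0.8778
Q -> (~R | Q)  [Reichenbach: 1 − a + a·b] with a=0.7400, b=0.8778 → 0.9096
~((T & ~R) | R) | (Q -> (~R | Q)) = a + b − a·b on (0.2631, 0.9096) = 0.9334
~(~((T & ~R) | R) | (Q -> (~R | Q))) = 1 − 0.9334 = 0.0666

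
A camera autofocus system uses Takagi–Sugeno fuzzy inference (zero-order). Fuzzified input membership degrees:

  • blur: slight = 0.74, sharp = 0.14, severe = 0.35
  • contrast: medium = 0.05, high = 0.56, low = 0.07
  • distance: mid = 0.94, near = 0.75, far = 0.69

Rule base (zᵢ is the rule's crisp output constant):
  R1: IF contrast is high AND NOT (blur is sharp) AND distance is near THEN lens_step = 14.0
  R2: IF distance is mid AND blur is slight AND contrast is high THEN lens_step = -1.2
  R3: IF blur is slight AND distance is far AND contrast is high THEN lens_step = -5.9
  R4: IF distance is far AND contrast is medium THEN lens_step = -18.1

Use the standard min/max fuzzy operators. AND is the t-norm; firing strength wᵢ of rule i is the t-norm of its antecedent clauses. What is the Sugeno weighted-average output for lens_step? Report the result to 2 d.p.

R1 (z=14.0): high=0.56, ¬sharp=1−0.14=0.86, near=0.75; AND[min(a, b)] → w = 0.56
R2 (z=-1.2): mid=0.94, slight=0.74, high=0.56; AND[min(a, b)] → w = 0.56
R3 (z=-5.9): slight=0.74, far=0.69, high=0.56; AND[min(a, b)] → w = 0.56
R4 (z=-18.1): far=0.69, medium=0.05; AND[min(a, b)] → w = 0.05
Weighted average = (0.56·14.0 + 0.56·-1.2 + 0.56·-5.9 + 0.05·-18.1) / (0.56 + 0.56 + 0.56 + 0.05)
  = 2.9590 / 1.7300 = 1.71

1.71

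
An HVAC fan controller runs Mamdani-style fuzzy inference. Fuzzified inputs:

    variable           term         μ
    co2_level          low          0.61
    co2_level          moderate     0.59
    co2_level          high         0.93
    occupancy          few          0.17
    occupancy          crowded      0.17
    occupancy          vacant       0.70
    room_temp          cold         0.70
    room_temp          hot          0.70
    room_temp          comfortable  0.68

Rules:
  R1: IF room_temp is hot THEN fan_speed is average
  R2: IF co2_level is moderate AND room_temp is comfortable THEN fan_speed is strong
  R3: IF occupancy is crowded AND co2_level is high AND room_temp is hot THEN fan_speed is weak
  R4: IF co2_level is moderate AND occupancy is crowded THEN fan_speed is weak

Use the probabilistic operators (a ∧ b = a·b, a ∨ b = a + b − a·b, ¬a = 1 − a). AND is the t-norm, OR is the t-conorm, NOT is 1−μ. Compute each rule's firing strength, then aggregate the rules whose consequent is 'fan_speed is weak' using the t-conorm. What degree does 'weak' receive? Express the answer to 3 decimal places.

0.200

R1: hot=0.70 → w = 0.7000
R2: moderate=0.59, comfortable=0.68; AND[a·b] → w = 0.4012
R3: crowded=0.17, high=0.93, hot=0.70; AND[a·b] → w = 0.1107
R4: moderate=0.59, crowded=0.17; AND[a·b] → w = 0.1003
Rules with consequent 'weak': {R3, R4} → strengths 0.1107, 0.1003
Aggregate via t-conorm [a + b − a·b]: 0.1999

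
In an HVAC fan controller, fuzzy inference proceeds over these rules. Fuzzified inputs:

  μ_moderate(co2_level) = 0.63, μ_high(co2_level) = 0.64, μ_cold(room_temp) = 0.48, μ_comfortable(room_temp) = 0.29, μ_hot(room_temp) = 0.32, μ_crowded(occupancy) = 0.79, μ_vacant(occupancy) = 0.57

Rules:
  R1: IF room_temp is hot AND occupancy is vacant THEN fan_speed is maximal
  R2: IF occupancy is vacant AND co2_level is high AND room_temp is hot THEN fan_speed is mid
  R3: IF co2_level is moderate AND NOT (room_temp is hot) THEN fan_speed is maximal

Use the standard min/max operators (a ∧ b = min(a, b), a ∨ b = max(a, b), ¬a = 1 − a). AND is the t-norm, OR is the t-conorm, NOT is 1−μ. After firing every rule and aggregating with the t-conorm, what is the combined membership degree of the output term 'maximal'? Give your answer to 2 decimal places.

0.63

R1: hot=0.32, vacant=0.57; AND[min(a, b)] → w = 0.32
R2: vacant=0.57, high=0.64, hot=0.32; AND[min(a, b)] → w = 0.32
R3: moderate=0.63, ¬hot=1−0.32=0.68; AND[min(a, b)] → w = 0.63
Rules with consequent 'maximal': {R1, R3} → strengths 0.32, 0.63
Aggregate via t-conorm [max(a, b)]: 0.63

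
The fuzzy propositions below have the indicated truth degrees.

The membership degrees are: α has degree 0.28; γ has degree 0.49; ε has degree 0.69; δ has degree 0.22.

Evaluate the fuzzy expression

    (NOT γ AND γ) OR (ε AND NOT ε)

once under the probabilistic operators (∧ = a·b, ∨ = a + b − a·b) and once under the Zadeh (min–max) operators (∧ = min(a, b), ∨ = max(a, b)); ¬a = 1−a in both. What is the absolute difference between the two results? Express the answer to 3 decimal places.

Under probabilistic:
  NOT γ = 1 − 0.4900 = 0.5100
  NOT γ AND γ = a·b on (0.5100, 0.4900) = 0.2499
  NOT ε = 1 − 0.6900 = 0.3100
  ε AND NOT ε = a·b on (0.6900, 0.3100) = 0.2139
  (NOT γ AND γ) OR (ε AND NOT ε) = a + b − a·b on (0.2499, 0.2139) = 0.4103
  → value = 0.4103
Under Zadeh (min–max):
  NOT γ = 1 − 0.49 = 0.51
  NOT γ AND γ = min(a, b) on (0.51, 0.49) = 0.49
  NOT ε = 1 − 0.69 = 0.31
  ε AND NOT ε = min(a, b) on (0.69, 0.31) = 0.31
  (NOT γ AND γ) OR (ε AND NOT ε) = max(a, b) on (0.49, 0.31) = 0.49
  → value = 0.4900
|0.4103 − 0.4900| = 0.080

0.080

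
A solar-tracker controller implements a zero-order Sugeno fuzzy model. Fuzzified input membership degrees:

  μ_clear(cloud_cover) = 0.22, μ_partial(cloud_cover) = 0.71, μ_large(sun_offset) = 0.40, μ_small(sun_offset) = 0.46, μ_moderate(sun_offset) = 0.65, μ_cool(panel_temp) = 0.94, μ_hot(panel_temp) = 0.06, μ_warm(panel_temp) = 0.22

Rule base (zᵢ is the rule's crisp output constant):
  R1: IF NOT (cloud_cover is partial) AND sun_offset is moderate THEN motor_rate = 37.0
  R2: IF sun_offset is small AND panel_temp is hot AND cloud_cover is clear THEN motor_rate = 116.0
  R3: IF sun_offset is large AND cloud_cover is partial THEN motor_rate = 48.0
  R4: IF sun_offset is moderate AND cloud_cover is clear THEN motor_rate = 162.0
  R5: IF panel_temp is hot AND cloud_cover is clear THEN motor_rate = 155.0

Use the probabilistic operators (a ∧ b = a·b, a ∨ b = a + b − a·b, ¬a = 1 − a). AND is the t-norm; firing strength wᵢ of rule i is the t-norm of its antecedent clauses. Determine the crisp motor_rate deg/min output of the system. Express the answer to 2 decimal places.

R1 (z=37.0): ¬partial=1−0.71=0.29, moderate=0.65; AND[a·b] → w = 0.1885
R2 (z=116.0): small=0.46, hot=0.06, clear=0.22; AND[a·b] → w = 0.0061
R3 (z=48.0): large=0.40, partial=0.71; AND[a·b] → w = 0.2840
R4 (z=162.0): moderate=0.65, clear=0.22; AND[a·b] → w = 0.1430
R5 (z=155.0): hot=0.06, clear=0.22; AND[a·b] → w = 0.0132
Weighted average = (0.1885·37.0 + 0.0061·116.0 + 0.2840·48.0 + 0.1430·162.0 + 0.0132·155.0) / (0.1885 + 0.0061 + 0.2840 + 0.1430 + 0.0132)
  = 46.5229 / 0.6348 = 73.29

73.29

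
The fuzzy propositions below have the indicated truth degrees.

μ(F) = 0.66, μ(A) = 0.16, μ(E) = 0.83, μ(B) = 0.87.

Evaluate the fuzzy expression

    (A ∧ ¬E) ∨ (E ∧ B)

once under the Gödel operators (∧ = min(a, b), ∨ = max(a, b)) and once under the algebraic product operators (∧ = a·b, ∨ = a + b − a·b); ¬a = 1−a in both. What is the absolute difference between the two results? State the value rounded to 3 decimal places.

0.100

Under Gödel:
  ¬E = 1 − 0.83 = 0.17
  A ∧ ¬E = min(a, b) on (0.16, 0.17) = 0.16
  E ∧ B = min(a, b) on (0.83, 0.87) = 0.83
  (A ∧ ¬E) ∨ (E ∧ B) = max(a, b) on (0.16, 0.83) = 0.83
  → value = 0.8300
Under algebraic product:
  ¬E = 1 − 0.8300 = 0.1700
  A ∧ ¬E = a·b on (0.1600, 0.1700) = 0.0272
  E ∧ B = a·b on (0.8300, 0.8700) = 0.7221
  (A ∧ ¬E) ∨ (E ∧ B) = a + b − a·b on (0.0272, 0.7221) = 0.7297
  → value = 0.7297
|0.8300 − 0.7297| = 0.100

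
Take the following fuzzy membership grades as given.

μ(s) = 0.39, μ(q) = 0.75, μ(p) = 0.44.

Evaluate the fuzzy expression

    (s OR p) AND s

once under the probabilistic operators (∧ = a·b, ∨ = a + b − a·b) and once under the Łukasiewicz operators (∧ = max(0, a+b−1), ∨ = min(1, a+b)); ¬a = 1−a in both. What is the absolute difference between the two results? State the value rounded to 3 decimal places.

0.037

Under probabilistic:
  s OR p = a + b − a·b on (0.3900, 0.4400) = 0.6584
  (s OR p) AND s = a·b on (0.6584, 0.3900) = 0.2568
  → value = 0.2568
Under Łukasiewicz:
  s OR p = min(1, a+b) on (0.39, 0.44) = 0.83
  (s OR p) AND s = max(0, a+b−1) on (0.83, 0.39) = 0.22
  → value = 0.2200
|0.2568 − 0.2200| = 0.037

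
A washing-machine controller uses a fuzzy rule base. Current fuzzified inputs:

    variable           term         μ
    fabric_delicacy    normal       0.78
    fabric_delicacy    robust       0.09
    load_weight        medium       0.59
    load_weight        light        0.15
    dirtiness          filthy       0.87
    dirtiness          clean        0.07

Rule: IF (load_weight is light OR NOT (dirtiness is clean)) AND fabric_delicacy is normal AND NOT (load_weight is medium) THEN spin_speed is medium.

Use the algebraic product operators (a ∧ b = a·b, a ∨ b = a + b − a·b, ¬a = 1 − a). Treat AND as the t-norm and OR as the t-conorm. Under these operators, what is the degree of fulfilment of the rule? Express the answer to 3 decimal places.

firing strength: (light=0.15 OR ¬clean=1−0.07=0.93) = 0.9405; AND[a·b] with normal=0.78, ¬medium=1−0.59=0.41 → w = 0.3008

0.301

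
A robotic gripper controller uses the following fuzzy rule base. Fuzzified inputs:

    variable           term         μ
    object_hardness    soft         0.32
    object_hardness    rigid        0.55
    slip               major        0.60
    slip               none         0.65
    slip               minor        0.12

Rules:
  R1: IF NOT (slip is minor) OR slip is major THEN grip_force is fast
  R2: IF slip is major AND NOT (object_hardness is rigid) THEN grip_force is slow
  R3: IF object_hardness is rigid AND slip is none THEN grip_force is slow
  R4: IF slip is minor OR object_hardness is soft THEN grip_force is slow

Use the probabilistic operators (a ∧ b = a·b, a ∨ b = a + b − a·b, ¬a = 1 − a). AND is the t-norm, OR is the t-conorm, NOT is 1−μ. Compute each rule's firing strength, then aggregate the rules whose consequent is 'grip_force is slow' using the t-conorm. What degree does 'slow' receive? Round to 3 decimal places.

R1: ¬minor=1−0.12=0.88, major=0.60; OR[a + b − a·b] → w = 0.9520
R2: major=0.60, ¬rigid=1−0.55=0.45; AND[a·b] → w = 0.2700
R3: rigid=0.55, none=0.65; AND[a·b] → w = 0.3575
R4: minor=0.12, soft=0.32; OR[a + b − a·b] → w = 0.4016
Rules with consequent 'slow': {R2, R3, R4} → strengths 0.2700, 0.3575, 0.4016
Aggregate via t-conorm [a + b − a·b]: 0.7193

0.719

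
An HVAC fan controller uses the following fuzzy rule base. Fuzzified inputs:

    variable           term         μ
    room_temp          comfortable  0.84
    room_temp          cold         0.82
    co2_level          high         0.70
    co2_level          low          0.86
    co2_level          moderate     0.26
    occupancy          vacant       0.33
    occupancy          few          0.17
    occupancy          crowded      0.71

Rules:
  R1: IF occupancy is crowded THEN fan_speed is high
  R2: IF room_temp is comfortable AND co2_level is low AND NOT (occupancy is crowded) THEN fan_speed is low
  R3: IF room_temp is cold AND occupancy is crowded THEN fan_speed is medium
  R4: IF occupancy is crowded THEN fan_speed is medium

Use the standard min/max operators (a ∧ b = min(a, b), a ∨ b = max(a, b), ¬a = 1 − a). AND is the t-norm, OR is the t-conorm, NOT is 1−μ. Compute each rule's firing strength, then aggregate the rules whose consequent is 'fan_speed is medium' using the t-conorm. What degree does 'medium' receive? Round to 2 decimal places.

R1: crowded=0.71 → w = 0.71
R2: comfortable=0.84, low=0.86, ¬crowded=1−0.71=0.29; AND[min(a, b)] → w = 0.29
R3: cold=0.82, crowded=0.71; AND[min(a, b)] → w = 0.71
R4: crowded=0.71 → w = 0.71
Rules with consequent 'medium': {R3, R4} → strengths 0.71, 0.71
Aggregate via t-conorm [max(a, b)]: 0.71

0.71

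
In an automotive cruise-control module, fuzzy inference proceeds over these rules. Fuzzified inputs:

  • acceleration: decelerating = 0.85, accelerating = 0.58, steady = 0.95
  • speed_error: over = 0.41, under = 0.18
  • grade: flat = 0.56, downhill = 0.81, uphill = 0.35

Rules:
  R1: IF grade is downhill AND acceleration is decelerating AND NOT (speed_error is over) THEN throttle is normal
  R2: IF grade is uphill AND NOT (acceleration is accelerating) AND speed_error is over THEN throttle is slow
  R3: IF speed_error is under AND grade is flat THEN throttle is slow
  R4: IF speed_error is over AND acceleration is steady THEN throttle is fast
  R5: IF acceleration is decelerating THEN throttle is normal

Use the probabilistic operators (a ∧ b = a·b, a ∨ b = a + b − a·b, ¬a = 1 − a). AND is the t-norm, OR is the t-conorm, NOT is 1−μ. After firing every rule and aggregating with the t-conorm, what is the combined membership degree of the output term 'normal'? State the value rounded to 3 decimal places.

0.911

R1: downhill=0.81, decelerating=0.85, ¬over=1−0.41=0.59; AND[a·b] → w = 0.4062
R2: uphill=0.35, ¬accelerating=1−0.58=0.42, over=0.41; AND[a·b] → w = 0.0603
R3: under=0.18, flat=0.56; AND[a·b] → w = 0.1008
R4: over=0.41, steady=0.95; AND[a·b] → w = 0.3895
R5: decelerating=0.85 → w = 0.8500
Rules with consequent 'normal': {R1, R5} → strengths 0.4062, 0.8500
Aggregate via t-conorm [a + b − a·b]: 0.9109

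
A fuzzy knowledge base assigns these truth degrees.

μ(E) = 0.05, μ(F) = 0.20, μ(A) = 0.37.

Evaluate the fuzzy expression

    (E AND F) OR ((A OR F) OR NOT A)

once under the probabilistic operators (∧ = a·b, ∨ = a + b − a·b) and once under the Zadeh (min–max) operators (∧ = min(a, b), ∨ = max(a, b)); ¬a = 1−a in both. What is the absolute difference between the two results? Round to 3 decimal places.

Under probabilistic:
  E AND F = a·b on (0.0500, 0.2000) = 0.0100
  A OR F = a + b − a·b on (0.3700, 0.2000) = 0.4960
  NOT A = 1 − 0.3700 = 0.6300
  (A OR F) OR NOT A = a + b − a·b on (0.4960, 0.6300) = 0.8135
  (E AND F) OR ((A OR F) OR NOT A) = a + b − a·b on (0.0100, 0.8135) = 0.8154
  → value = 0.8154
Under Zadeh (min–max):
  E AND F = min(a, b) on (0.05, 0.20) = 0.05
  A OR F = max(a, b) on (0.37, 0.20) = 0.37
  NOT A = 1 − 0.37 = 0.63
  (A OR F) OR NOT A = max(a, b) on (0.37, 0.63) = 0.63
  (E AND F) OR ((A OR F) OR NOT A) = max(a, b) on (0.05, 0.63) = 0.63
  → value = 0.6300
|0.8154 − 0.6300| = 0.185

0.185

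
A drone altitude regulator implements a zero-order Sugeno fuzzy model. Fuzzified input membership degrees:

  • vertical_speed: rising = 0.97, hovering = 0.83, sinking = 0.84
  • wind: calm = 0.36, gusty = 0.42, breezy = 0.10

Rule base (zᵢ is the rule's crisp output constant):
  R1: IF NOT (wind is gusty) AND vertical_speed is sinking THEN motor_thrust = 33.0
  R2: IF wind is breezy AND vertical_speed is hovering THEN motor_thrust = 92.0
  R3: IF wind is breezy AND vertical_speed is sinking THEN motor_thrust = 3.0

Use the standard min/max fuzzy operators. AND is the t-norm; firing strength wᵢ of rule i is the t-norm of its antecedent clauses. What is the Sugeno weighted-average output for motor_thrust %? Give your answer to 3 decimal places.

R1 (z=33.0): ¬gusty=1−0.42=0.58, sinking=0.84; AND[min(a, b)] → w = 0.58
R2 (z=92.0): breezy=0.10, hovering=0.83; AND[min(a, b)] → w = 0.10
R3 (z=3.0): breezy=0.10, sinking=0.84; AND[min(a, b)] → w = 0.10
Weighted average = (0.58·33.0 + 0.10·92.0 + 0.10·3.0) / (0.58 + 0.10 + 0.10)
  = 28.6400 / 0.7800 = 36.718

36.718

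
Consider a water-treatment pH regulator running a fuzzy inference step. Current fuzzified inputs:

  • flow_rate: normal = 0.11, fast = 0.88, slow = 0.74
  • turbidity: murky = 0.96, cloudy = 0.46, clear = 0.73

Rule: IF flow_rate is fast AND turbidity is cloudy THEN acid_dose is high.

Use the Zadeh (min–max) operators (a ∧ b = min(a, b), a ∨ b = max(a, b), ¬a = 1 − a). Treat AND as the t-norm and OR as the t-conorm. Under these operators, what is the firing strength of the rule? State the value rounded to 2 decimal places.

firing strength: fast=0.88, cloudy=0.46; AND[min(a, b)] → w = 0.46

0.46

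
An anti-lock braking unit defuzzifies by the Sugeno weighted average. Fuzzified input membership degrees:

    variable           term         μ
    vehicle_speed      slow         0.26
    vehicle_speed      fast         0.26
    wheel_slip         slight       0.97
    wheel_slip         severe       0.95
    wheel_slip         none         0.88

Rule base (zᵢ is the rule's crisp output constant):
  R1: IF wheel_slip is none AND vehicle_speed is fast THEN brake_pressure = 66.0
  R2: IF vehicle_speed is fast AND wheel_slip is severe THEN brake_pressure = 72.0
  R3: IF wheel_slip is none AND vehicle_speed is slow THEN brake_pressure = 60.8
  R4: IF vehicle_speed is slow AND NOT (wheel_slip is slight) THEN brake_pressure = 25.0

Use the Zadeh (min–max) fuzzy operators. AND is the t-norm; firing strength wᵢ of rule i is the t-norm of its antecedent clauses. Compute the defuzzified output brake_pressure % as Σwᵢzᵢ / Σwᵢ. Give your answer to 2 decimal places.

64.74

R1 (z=66.0): none=0.88, fast=0.26; AND[min(a, b)] → w = 0.26
R2 (z=72.0): fast=0.26, severe=0.95; AND[min(a, b)] → w = 0.26
R3 (z=60.8): none=0.88, slow=0.26; AND[min(a, b)] → w = 0.26
R4 (z=25.0): slow=0.26, ¬slight=1−0.97=0.03; AND[min(a, b)] → w = 0.03
Weighted average = (0.26·66.0 + 0.26·72.0 + 0.26·60.8 + 0.03·25.0) / (0.26 + 0.26 + 0.26 + 0.03)
  = 52.4380 / 0.8100 = 64.74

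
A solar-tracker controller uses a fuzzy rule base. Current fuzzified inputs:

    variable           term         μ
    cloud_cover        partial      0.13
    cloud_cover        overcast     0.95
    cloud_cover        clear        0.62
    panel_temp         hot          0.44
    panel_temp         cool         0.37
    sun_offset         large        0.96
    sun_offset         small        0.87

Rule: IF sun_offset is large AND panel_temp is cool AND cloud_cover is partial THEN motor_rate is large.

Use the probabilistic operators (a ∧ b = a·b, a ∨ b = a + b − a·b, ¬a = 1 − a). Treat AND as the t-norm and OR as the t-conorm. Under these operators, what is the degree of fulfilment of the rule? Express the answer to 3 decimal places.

0.046

firing strength: large=0.96, cool=0.37, partial=0.13; AND[a·b] → w = 0.0462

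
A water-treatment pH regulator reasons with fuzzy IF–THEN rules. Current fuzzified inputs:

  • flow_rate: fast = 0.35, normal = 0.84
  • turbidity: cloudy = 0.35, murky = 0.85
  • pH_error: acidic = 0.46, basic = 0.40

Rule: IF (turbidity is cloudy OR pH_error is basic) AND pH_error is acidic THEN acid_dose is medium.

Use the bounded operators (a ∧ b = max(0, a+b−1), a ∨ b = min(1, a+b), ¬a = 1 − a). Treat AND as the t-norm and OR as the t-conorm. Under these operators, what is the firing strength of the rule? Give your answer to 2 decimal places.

firing strength: (cloudy=0.35 OR basic=0.40) = 0.75; AND[max(0, a+b−1)] with acidic=0.46 → w = 0.21

0.21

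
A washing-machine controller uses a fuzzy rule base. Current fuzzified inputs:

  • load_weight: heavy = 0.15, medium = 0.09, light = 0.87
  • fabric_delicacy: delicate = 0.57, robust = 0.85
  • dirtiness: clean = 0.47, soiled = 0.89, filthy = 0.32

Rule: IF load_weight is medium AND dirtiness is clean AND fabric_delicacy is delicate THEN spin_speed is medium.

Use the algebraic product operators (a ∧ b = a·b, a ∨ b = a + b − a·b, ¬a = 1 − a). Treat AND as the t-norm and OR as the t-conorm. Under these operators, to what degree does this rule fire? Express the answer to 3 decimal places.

0.024

firing strength: medium=0.09, clean=0.47, delicate=0.57; AND[a·b] → w = 0.0241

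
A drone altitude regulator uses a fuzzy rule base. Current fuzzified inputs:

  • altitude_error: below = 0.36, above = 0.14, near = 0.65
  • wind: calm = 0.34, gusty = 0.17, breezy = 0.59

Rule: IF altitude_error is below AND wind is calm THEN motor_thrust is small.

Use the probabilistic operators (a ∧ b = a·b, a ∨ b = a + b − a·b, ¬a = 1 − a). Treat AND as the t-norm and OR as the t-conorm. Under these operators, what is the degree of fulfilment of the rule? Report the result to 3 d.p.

firing strength: below=0.36, calm=0.34; AND[a·b] → w = 0.1224

0.122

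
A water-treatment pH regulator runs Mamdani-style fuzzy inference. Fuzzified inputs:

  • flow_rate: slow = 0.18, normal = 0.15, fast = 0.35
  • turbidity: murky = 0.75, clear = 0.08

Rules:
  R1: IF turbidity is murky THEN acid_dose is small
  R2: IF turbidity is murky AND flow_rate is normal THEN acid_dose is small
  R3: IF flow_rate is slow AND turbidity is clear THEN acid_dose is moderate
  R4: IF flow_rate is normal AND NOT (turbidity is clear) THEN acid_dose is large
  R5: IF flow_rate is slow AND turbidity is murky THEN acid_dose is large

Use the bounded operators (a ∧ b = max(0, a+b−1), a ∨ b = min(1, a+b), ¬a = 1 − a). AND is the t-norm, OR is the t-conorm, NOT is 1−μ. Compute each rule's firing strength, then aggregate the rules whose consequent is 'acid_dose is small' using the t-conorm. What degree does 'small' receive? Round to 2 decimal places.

0.75

R1: murky=0.75 → w = 0.75
R2: murky=0.75, normal=0.15; AND[max(0, a+b−1)] → w = 0.00
R3: slow=0.18, clear=0.08; AND[max(0, a+b−1)] → w = 0.00
R4: normal=0.15, ¬clear=1−0.08=0.92; AND[max(0, a+b−1)] → w = 0.07
R5: slow=0.18, murky=0.75; AND[max(0, a+b−1)] → w = 0.00
Rules with consequent 'small': {R1, R2} → strengths 0.75, 0.00
Aggregate via t-conorm [min(1, a+b)]: 0.75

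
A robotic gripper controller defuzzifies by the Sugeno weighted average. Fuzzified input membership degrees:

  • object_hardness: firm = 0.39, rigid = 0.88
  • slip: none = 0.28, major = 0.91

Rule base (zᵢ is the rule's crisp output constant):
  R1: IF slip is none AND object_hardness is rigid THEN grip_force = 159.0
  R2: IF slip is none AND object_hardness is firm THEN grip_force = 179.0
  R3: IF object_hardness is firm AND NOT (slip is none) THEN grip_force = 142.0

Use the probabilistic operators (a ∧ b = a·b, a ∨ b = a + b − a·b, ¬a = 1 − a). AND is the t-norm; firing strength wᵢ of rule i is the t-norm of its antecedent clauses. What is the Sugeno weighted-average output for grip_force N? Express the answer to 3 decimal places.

R1 (z=159.0): none=0.28, rigid=0.88; AND[a·b] → w = 0.2464
R2 (z=179.0): none=0.28, firm=0.39; AND[a·b] → w = 0.1092
R3 (z=142.0): firm=0.39, ¬none=1−0.28=0.72; AND[a·b] → w = 0.2808
Weighted average = (0.2464·159.0 + 0.1092·179.0 + 0.2808·142.0) / (0.2464 + 0.1092 + 0.2808)
  = 98.5980 / 0.6364 = 154.931

154.931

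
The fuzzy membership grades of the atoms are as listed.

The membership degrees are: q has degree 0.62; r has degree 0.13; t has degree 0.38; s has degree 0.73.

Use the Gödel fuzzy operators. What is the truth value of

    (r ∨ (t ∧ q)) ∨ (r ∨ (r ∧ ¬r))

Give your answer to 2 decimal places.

t ∧ q = min(a, b) on (0.38, 0.62) = 0.38
r ∨ (t ∧ q) = max(a, b) on (0.13, 0.38) = 0.38
¬r = 1 − 0.13 = 0.87
r ∧ ¬r = min(a, b) on (0.13, 0.87) = 0.13
r ∨ (r ∧ ¬r) = max(a, b) on (0.13, 0.13) = 0.13
(r ∨ (t ∧ q)) ∨ (r ∨ (r ∧ ¬r)) = max(a, b) on (0.38, 0.13) = 0.38

0.38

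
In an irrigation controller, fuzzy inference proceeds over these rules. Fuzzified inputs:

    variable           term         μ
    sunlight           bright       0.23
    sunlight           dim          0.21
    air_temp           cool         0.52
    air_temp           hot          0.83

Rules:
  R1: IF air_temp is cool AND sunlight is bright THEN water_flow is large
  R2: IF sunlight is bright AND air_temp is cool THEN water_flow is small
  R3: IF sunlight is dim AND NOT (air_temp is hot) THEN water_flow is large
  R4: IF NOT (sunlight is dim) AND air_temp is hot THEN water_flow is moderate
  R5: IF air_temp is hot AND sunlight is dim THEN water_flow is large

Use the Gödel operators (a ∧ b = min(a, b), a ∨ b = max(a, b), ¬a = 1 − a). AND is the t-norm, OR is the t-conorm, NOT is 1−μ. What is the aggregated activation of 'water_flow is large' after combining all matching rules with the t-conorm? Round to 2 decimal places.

0.23

R1: cool=0.52, bright=0.23; AND[min(a, b)] → w = 0.23
R2: bright=0.23, cool=0.52; AND[min(a, b)] → w = 0.23
R3: dim=0.21, ¬hot=1−0.83=0.17; AND[min(a, b)] → w = 0.17
R4: ¬dim=1−0.21=0.79, hot=0.83; AND[min(a, b)] → w = 0.79
R5: hot=0.83, dim=0.21; AND[min(a, b)] → w = 0.21
Rules with consequent 'large': {R1, R3, R5} → strengths 0.23, 0.17, 0.21
Aggregate via t-conorm [max(a, b)]: 0.23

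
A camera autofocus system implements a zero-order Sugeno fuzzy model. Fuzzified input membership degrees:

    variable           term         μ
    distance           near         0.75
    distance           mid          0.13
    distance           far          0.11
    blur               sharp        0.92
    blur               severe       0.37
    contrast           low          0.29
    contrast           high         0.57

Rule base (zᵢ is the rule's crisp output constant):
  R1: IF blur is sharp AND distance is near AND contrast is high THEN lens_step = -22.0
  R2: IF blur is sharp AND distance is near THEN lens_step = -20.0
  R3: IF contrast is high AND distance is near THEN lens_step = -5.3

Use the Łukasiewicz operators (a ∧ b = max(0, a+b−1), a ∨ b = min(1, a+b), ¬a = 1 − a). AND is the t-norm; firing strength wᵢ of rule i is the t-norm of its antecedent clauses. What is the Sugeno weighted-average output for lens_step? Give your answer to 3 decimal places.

-16.566

R1 (z=-22.0): sharp=0.92, near=0.75, high=0.57; AND[max(0, a+b−1)] → w = 0.24
R2 (z=-20.0): sharp=0.92, near=0.75; AND[max(0, a+b−1)] → w = 0.67
R3 (z=-5.3): high=0.57, near=0.75; AND[max(0, a+b−1)] → w = 0.32
Weighted average = (0.24·-22.0 + 0.67·-20.0 + 0.32·-5.3) / (0.24 + 0.67 + 0.32)
  = -20.3760 / 1.2300 = -16.566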